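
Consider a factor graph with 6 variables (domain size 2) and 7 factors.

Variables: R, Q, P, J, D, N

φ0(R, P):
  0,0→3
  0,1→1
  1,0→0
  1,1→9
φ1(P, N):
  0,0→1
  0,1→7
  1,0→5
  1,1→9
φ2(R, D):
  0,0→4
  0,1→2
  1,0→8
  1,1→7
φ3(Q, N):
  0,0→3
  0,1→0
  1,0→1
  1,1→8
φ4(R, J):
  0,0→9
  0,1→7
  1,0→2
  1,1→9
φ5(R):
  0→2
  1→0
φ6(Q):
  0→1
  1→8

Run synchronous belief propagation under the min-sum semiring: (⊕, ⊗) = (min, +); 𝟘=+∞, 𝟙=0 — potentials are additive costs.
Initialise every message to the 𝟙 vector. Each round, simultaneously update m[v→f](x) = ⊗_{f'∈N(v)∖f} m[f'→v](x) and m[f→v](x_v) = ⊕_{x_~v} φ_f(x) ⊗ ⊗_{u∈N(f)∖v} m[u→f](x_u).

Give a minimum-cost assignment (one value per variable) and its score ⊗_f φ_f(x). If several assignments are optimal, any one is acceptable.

init: all messages = 𝟙 over 2 values
r1 m[φ0→R] = [1, 0]
r1 m[φ0→P] = [0, 1]
r1 m[φ1→P] = [1, 5]
r1 m[φ1→N] = [1, 7]
r1 m[φ2→R] = [2, 7]
r1 m[φ2→D] = [4, 2]
r1 m[φ3→Q] = [0, 1]
r1 m[φ3→N] = [1, 0]
r1 m[φ4→R] = [7, 2]
r1 m[φ4→J] = [2, 7]
r1 m[φ5→R] = [2, 0]
r1 m[φ6→Q] = [1, 8]
r1 m[R→φ0] = [0, 0]
r1 m[R→φ2] = [0, 0]
r1 m[R→φ4] = [0, 0]
r1 m[R→φ5] = [0, 0]
r1 m[Q→φ3] = [0, 0]
r1 m[Q→φ6] = [0, 0]
r1 m[P→φ0] = [0, 0]
r1 m[P→φ1] = [0, 0]
r1 m[J→φ4] = [0, 0]
r1 m[D→φ2] = [0, 0]
r1 m[N→φ1] = [0, 0]
r1 m[N→φ3] = [0, 0]
r2 m[φ0→R] = [1, 0]
r2 m[φ0→P] = [0, 1]
r2 m[φ1→P] = [1, 5]
r2 m[φ1→N] = [1, 7]
r2 m[φ2→R] = [2, 7]
r2 m[φ2→D] = [4, 2]
r2 m[φ3→Q] = [0, 1]
r2 m[φ3→N] = [1, 0]
r2 m[φ4→R] = [7, 2]
r2 m[φ4→J] = [2, 7]
r2 m[φ5→R] = [2, 0]
r2 m[φ6→Q] = [1, 8]
r2 m[R→φ0] = [11, 9]
r2 m[R→φ2] = [10, 2]
r2 m[R→φ4] = [5, 7]
r2 m[R→φ5] = [10, 9]
r2 m[Q→φ3] = [1, 8]
r2 m[Q→φ6] = [0, 1]
r2 m[P→φ0] = [1, 5]
r2 m[P→φ1] = [0, 1]
r2 m[J→φ4] = [0, 0]
r2 m[D→φ2] = [0, 0]
r2 m[N→φ1] = [1, 0]
r2 m[N→φ3] = [1, 7]
r3 m[φ0→R] = [4, 1]
r3 m[φ0→P] = [9, 12]
r3 m[φ1→P] = [2, 6]
r3 m[φ1→N] = [1, 7]
r3 m[φ2→R] = [2, 7]
r3 m[φ2→D] = [10, 9]
r3 m[φ3→Q] = [4, 2]
r3 m[φ3→N] = [4, 1]
r3 m[φ4→R] = [7, 2]
r3 m[φ4→J] = [9, 12]
r3 m[φ5→R] = [2, 0]
r3 m[φ6→Q] = [1, 8]
r3 m[R→φ0] = [11, 9]
r3 m[R→φ2] = [10, 2]
r3 m[R→φ4] = [5, 7]
r3 m[R→φ5] = [10, 9]
r3 m[Q→φ3] = [1, 8]
r3 m[Q→φ6] = [0, 1]
r3 m[P→φ0] = [1, 5]
r3 m[P→φ1] = [0, 1]
r3 m[J→φ4] = [0, 0]
r3 m[D→φ2] = [0, 0]
r3 m[N→φ1] = [1, 0]
r3 m[N→φ3] = [1, 7]
r4 m[φ0→R] = [4, 1]
r4 m[φ0→P] = [9, 12]
r4 m[φ1→P] = [2, 6]
r4 m[φ1→N] = [1, 7]
r4 m[φ2→R] = [2, 7]
r4 m[φ2→D] = [10, 9]
r4 m[φ3→Q] = [4, 2]
r4 m[φ3→N] = [4, 1]
r4 m[φ4→R] = [7, 2]
r4 m[φ4→J] = [9, 12]
r4 m[φ5→R] = [2, 0]
r4 m[φ6→Q] = [1, 8]
r4 m[R→φ0] = [11, 9]
r4 m[R→φ2] = [13, 3]
r4 m[R→φ4] = [8, 8]
r4 m[R→φ5] = [13, 10]
r4 m[Q→φ3] = [1, 8]
r4 m[Q→φ6] = [4, 2]
r4 m[P→φ0] = [2, 6]
r4 m[P→φ1] = [9, 12]
r4 m[J→φ4] = [0, 0]
r4 m[D→φ2] = [0, 0]
r4 m[N→φ1] = [4, 1]
r4 m[N→φ3] = [1, 7]
r5 m[φ0→R] = [5, 2]
r5 m[φ0→P] = [9, 12]
r5 m[φ1→P] = [5, 9]
r5 m[φ1→N] = [10, 16]
r5 m[φ2→R] = [2, 7]
r5 m[φ2→D] = [11, 10]
r5 m[φ3→Q] = [4, 2]
r5 m[φ3→N] = [4, 1]
r5 m[φ4→R] = [7, 2]
r5 m[φ4→J] = [10, 15]
r5 m[φ5→R] = [2, 0]
r5 m[φ6→Q] = [1, 8]
r5 m[R→φ0] = [11, 9]
r5 m[R→φ2] = [13, 3]
r5 m[R→φ4] = [8, 8]
r5 m[R→φ5] = [13, 10]
r5 m[Q→φ3] = [1, 8]
r5 m[Q→φ6] = [4, 2]
r5 m[P→φ0] = [2, 6]
r5 m[P→φ1] = [9, 12]
r5 m[J→φ4] = [0, 0]
r5 m[D→φ2] = [0, 0]
r5 m[N→φ1] = [4, 1]
r5 m[N→φ3] = [1, 7]
r6 m[φ0→R] = [5, 2]
r6 m[φ0→P] = [9, 12]
r6 m[φ1→P] = [5, 9]
r6 m[φ1→N] = [10, 16]
r6 m[φ2→R] = [2, 7]
r6 m[φ2→D] = [11, 10]
r6 m[φ3→Q] = [4, 2]
r6 m[φ3→N] = [4, 1]
r6 m[φ4→R] = [7, 2]
r6 m[φ4→J] = [10, 15]
r6 m[φ5→R] = [2, 0]
r6 m[φ6→Q] = [1, 8]
r6 m[R→φ0] = [11, 9]
r6 m[R→φ2] = [14, 4]
r6 m[R→φ4] = [9, 9]
r6 m[R→φ5] = [14, 11]
r6 m[Q→φ3] = [1, 8]
r6 m[Q→φ6] = [4, 2]
r6 m[P→φ0] = [5, 9]
r6 m[P→φ1] = [9, 12]
r6 m[J→φ4] = [0, 0]
r6 m[D→φ2] = [0, 0]
r6 m[N→φ1] = [4, 1]
r6 m[N→φ3] = [10, 16]
r7 m[φ0→R] = [8, 5]
r7 m[φ0→P] = [9, 12]
r7 m[φ1→P] = [5, 9]
r7 m[φ1→N] = [10, 16]
r7 m[φ2→R] = [2, 7]
r7 m[φ2→D] = [12, 11]
r7 m[φ3→Q] = [13, 11]
r7 m[φ3→N] = [4, 1]
r7 m[φ4→R] = [7, 2]
r7 m[φ4→J] = [11, 16]
r7 m[φ5→R] = [2, 0]
r7 m[φ6→Q] = [1, 8]
r7 m[R→φ0] = [11, 9]
r7 m[R→φ2] = [14, 4]
r7 m[R→φ4] = [9, 9]
r7 m[R→φ5] = [14, 11]
r7 m[Q→φ3] = [1, 8]
r7 m[Q→φ6] = [4, 2]
r7 m[P→φ0] = [5, 9]
r7 m[P→φ1] = [9, 12]
r7 m[J→φ4] = [0, 0]
r7 m[D→φ2] = [0, 0]
r7 m[N→φ1] = [4, 1]
r7 m[N→φ3] = [10, 16]
r8 m[φ0→R] = [8, 5]
r8 m[φ0→P] = [9, 12]
r8 m[φ1→P] = [5, 9]
r8 m[φ1→N] = [10, 16]
r8 m[φ2→R] = [2, 7]
r8 m[φ2→D] = [12, 11]
r8 m[φ3→Q] = [13, 11]
r8 m[φ3→N] = [4, 1]
r8 m[φ4→R] = [7, 2]
r8 m[φ4→J] = [11, 16]
r8 m[φ5→R] = [2, 0]
r8 m[φ6→Q] = [1, 8]
r8 m[R→φ0] = [11, 9]
r8 m[R→φ2] = [17, 7]
r8 m[R→φ4] = [12, 12]
r8 m[R→φ5] = [17, 14]
r8 m[Q→φ3] = [1, 8]
r8 m[Q→φ6] = [13, 11]
r8 m[P→φ0] = [5, 9]
r8 m[P→φ1] = [9, 12]
r8 m[J→φ4] = [0, 0]
r8 m[D→φ2] = [0, 0]
r8 m[N→φ1] = [4, 1]
r8 m[N→φ3] = [10, 16]
r9 m[φ0→R] = [8, 5]
r9 m[φ0→P] = [9, 12]
r9 m[φ1→P] = [5, 9]
r9 m[φ1→N] = [10, 16]
r9 m[φ2→R] = [2, 7]
r9 m[φ2→D] = [15, 14]
r9 m[φ3→Q] = [13, 11]
r9 m[φ3→N] = [4, 1]
r9 m[φ4→R] = [7, 2]
r9 m[φ4→J] = [14, 19]
r9 m[φ5→R] = [2, 0]
r9 m[φ6→Q] = [1, 8]
r9 m[R→φ0] = [11, 9]
r9 m[R→φ2] = [17, 7]
r9 m[R→φ4] = [12, 12]
r9 m[R→φ5] = [17, 14]
r9 m[Q→φ3] = [1, 8]
r9 m[Q→φ6] = [13, 11]
r9 m[P→φ0] = [5, 9]
r9 m[P→φ1] = [9, 12]
r9 m[J→φ4] = [0, 0]
r9 m[D→φ2] = [0, 0]
r9 m[N→φ1] = [4, 1]
r9 m[N→φ3] = [10, 16]
r10 m[φ0→R] = [8, 5]
r10 m[φ0→P] = [9, 12]
r10 m[φ1→P] = [5, 9]
r10 m[φ1→N] = [10, 16]
r10 m[φ2→R] = [2, 7]
r10 m[φ2→D] = [15, 14]
r10 m[φ3→Q] = [13, 11]
r10 m[φ3→N] = [4, 1]
r10 m[φ4→R] = [7, 2]
r10 m[φ4→J] = [14, 19]
r10 m[φ5→R] = [2, 0]
r10 m[φ6→Q] = [1, 8]
r10 m[R→φ0] = [11, 9]
r10 m[R→φ2] = [17, 7]
r10 m[R→φ4] = [12, 12]
r10 m[R→φ5] = [17, 14]
r10 m[Q→φ3] = [1, 8]
r10 m[Q→φ6] = [13, 11]
r10 m[P→φ0] = [5, 9]
r10 m[P→φ1] = [9, 12]
r10 m[J→φ4] = [0, 0]
r10 m[D→φ2] = [0, 0]
r10 m[N→φ1] = [4, 1]
r10 m[N→φ3] = [10, 16]
fixed point reached at round 10
traceback from R: (R=1, Q=0, P=0, J=0, D=1, N=0), score=14

assignment: (R=1, Q=0, P=0, J=0, D=1, N=0); score = 14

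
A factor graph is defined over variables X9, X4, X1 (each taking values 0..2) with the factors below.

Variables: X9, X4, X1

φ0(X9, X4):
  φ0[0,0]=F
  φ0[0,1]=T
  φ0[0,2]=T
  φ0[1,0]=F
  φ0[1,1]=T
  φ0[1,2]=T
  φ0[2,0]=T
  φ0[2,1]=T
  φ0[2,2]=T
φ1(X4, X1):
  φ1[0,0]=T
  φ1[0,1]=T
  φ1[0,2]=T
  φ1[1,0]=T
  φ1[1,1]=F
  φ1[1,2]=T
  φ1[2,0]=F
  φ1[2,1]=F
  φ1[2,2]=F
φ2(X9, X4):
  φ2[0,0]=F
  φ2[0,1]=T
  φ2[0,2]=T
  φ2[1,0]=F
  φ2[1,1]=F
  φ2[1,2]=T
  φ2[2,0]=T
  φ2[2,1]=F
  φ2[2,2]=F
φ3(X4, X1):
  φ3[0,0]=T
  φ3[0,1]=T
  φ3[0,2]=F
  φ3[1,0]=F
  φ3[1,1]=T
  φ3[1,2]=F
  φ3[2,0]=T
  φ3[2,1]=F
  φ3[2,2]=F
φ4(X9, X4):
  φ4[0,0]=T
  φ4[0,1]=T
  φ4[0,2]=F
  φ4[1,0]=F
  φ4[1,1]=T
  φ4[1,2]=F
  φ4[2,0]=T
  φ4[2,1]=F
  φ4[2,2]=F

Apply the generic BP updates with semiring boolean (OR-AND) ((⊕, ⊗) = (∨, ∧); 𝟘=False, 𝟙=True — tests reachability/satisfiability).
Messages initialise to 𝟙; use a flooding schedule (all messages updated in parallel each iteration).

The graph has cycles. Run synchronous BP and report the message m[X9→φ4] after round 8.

message @ round 8 = [T, F, T]

init: all messages = 𝟙 over 3 values
r1 m[φ0→X9] = [T, T, T]
r1 m[φ0→X4] = [T, T, T]
r1 m[φ1→X4] = [T, T, F]
r1 m[φ1→X1] = [T, T, T]
r1 m[φ2→X9] = [T, T, T]
r1 m[φ2→X4] = [T, T, T]
r1 m[φ3→X4] = [T, T, T]
r1 m[φ3→X1] = [T, T, F]
r1 m[φ4→X9] = [T, T, T]
r1 m[φ4→X4] = [T, T, F]
r1 m[X9→φ0] = [T, T, T]
r1 m[X9→φ2] = [T, T, T]
r1 m[X9→φ4] = [T, T, T]
r1 m[X4→φ0] = [T, T, T]
r1 m[X4→φ1] = [T, T, T]
r1 m[X4→φ2] = [T, T, T]
r1 m[X4→φ3] = [T, T, T]
r1 m[X4→φ4] = [T, T, T]
r1 m[X1→φ1] = [T, T, T]
r1 m[X1→φ3] = [T, T, T]
r2 m[φ0→X9] = [T, T, T]
r2 m[φ0→X4] = [T, T, T]
r2 m[φ1→X4] = [T, T, F]
r2 m[φ1→X1] = [T, T, T]
r2 m[φ2→X9] = [T, T, T]
r2 m[φ2→X4] = [T, T, T]
r2 m[φ3→X4] = [T, T, T]
r2 m[φ3→X1] = [T, T, F]
r2 m[φ4→X9] = [T, T, T]
r2 m[φ4→X4] = [T, T, F]
r2 m[X9→φ0] = [T, T, T]
r2 m[X9→φ2] = [T, T, T]
r2 m[X9→φ4] = [T, T, T]
r2 m[X4→φ0] = [T, T, F]
r2 m[X4→φ1] = [T, T, F]
r2 m[X4→φ2] = [T, T, F]
r2 m[X4→φ3] = [T, T, F]
r2 m[X4→φ4] = [T, T, F]
r2 m[X1→φ1] = [T, T, F]
r2 m[X1→φ3] = [T, T, T]
r3 m[φ0→X9] = [T, T, T]
r3 m[φ0→X4] = [T, T, T]
r3 m[φ1→X4] = [T, T, F]
r3 m[φ1→X1] = [T, T, T]
r3 m[φ2→X9] = [T, F, T]
r3 m[φ2→X4] = [T, T, T]
r3 m[φ3→X4] = [T, T, T]
r3 m[φ3→X1] = [T, T, F]
r3 m[φ4→X9] = [T, T, T]
r3 m[φ4→X4] = [T, T, F]
r3 m[X9→φ0] = [T, T, T]
r3 m[X9→φ2] = [T, T, T]
r3 m[X9→φ4] = [T, T, T]
r3 m[X4→φ0] = [T, T, F]
r3 m[X4→φ1] = [T, T, F]
r3 m[X4→φ2] = [T, T, F]
r3 m[X4→φ3] = [T, T, F]
r3 m[X4→φ4] = [T, T, F]
r3 m[X1→φ1] = [T, T, F]
r3 m[X1→φ3] = [T, T, T]
r4 m[φ0→X9] = [T, T, T]
r4 m[φ0→X4] = [T, T, T]
r4 m[φ1→X4] = [T, T, F]
r4 m[φ1→X1] = [T, T, T]
r4 m[φ2→X9] = [T, F, T]
r4 m[φ2→X4] = [T, T, T]
r4 m[φ3→X4] = [T, T, T]
r4 m[φ3→X1] = [T, T, F]
r4 m[φ4→X9] = [T, T, T]
r4 m[φ4→X4] = [T, T, F]
r4 m[X9→φ0] = [T, F, T]
r4 m[X9→φ2] = [T, T, T]
r4 m[X9→φ4] = [T, F, T]
r4 m[X4→φ0] = [T, T, F]
r4 m[X4→φ1] = [T, T, F]
r4 m[X4→φ2] = [T, T, F]
r4 m[X4→φ3] = [T, T, F]
r4 m[X4→φ4] = [T, T, F]
r4 m[X1→φ1] = [T, T, F]
r4 m[X1→φ3] = [T, T, T]
r5 m[φ0→X9] = [T, T, T]
r5 m[φ0→X4] = [T, T, T]
r5 m[φ1→X4] = [T, T, F]
r5 m[φ1→X1] = [T, T, T]
r5 m[φ2→X9] = [T, F, T]
r5 m[φ2→X4] = [T, T, T]
r5 m[φ3→X4] = [T, T, T]
r5 m[φ3→X1] = [T, T, F]
r5 m[φ4→X9] = [T, T, T]
r5 m[φ4→X4] = [T, T, F]
r5 m[X9→φ0] = [T, F, T]
r5 m[X9→φ2] = [T, T, T]
r5 m[X9→φ4] = [T, F, T]
r5 m[X4→φ0] = [T, T, F]
r5 m[X4→φ1] = [T, T, F]
r5 m[X4→φ2] = [T, T, F]
r5 m[X4→φ3] = [T, T, F]
r5 m[X4→φ4] = [T, T, F]
r5 m[X1→φ1] = [T, T, F]
r5 m[X1→φ3] = [T, T, T]
r6 m[φ0→X9] = [T, T, T]
r6 m[φ0→X4] = [T, T, T]
r6 m[φ1→X4] = [T, T, F]
r6 m[φ1→X1] = [T, T, T]
r6 m[φ2→X9] = [T, F, T]
r6 m[φ2→X4] = [T, T, T]
r6 m[φ3→X4] = [T, T, T]
r6 m[φ3→X1] = [T, T, F]
r6 m[φ4→X9] = [T, T, T]
r6 m[φ4→X4] = [T, T, F]
r6 m[X9→φ0] = [T, F, T]
r6 m[X9→φ2] = [T, T, T]
r6 m[X9→φ4] = [T, F, T]
r6 m[X4→φ0] = [T, T, F]
r6 m[X4→φ1] = [T, T, F]
r6 m[X4→φ2] = [T, T, F]
r6 m[X4→φ3] = [T, T, F]
r6 m[X4→φ4] = [T, T, F]
r6 m[X1→φ1] = [T, T, F]
r6 m[X1→φ3] = [T, T, T]
r7 m[φ0→X9] = [T, T, T]
r7 m[φ0→X4] = [T, T, T]
r7 m[φ1→X4] = [T, T, F]
r7 m[φ1→X1] = [T, T, T]
r7 m[φ2→X9] = [T, F, T]
r7 m[φ2→X4] = [T, T, T]
r7 m[φ3→X4] = [T, T, T]
r7 m[φ3→X1] = [T, T, F]
r7 m[φ4→X9] = [T, T, T]
r7 m[φ4→X4] = [T, T, F]
r7 m[X9→φ0] = [T, F, T]
r7 m[X9→φ2] = [T, T, T]
r7 m[X9→φ4] = [T, F, T]
r7 m[X4→φ0] = [T, T, F]
r7 m[X4→φ1] = [T, T, F]
r7 m[X4→φ2] = [T, T, F]
r7 m[X4→φ3] = [T, T, F]
r7 m[X4→φ4] = [T, T, F]
r7 m[X1→φ1] = [T, T, F]
r7 m[X1→φ3] = [T, T, T]
r8 m[φ0→X9] = [T, T, T]
r8 m[φ0→X4] = [T, T, T]
r8 m[φ1→X4] = [T, T, F]
r8 m[φ1→X1] = [T, T, T]
r8 m[φ2→X9] = [T, F, T]
r8 m[φ2→X4] = [T, T, T]
r8 m[φ3→X4] = [T, T, T]
r8 m[φ3→X1] = [T, T, F]
r8 m[φ4→X9] = [T, T, T]
r8 m[φ4→X4] = [T, T, F]
r8 m[X9→φ0] = [T, F, T]
r8 m[X9→φ2] = [T, T, T]
r8 m[X9→φ4] = [T, F, T]
r8 m[X4→φ0] = [T, T, F]
r8 m[X4→φ1] = [T, T, F]
r8 m[X4→φ2] = [T, T, F]
r8 m[X4→φ3] = [T, T, F]
r8 m[X4→φ4] = [T, T, F]
r8 m[X1→φ1] = [T, T, F]
r8 m[X1→φ3] = [T, T, T]
fixed point reached at round 5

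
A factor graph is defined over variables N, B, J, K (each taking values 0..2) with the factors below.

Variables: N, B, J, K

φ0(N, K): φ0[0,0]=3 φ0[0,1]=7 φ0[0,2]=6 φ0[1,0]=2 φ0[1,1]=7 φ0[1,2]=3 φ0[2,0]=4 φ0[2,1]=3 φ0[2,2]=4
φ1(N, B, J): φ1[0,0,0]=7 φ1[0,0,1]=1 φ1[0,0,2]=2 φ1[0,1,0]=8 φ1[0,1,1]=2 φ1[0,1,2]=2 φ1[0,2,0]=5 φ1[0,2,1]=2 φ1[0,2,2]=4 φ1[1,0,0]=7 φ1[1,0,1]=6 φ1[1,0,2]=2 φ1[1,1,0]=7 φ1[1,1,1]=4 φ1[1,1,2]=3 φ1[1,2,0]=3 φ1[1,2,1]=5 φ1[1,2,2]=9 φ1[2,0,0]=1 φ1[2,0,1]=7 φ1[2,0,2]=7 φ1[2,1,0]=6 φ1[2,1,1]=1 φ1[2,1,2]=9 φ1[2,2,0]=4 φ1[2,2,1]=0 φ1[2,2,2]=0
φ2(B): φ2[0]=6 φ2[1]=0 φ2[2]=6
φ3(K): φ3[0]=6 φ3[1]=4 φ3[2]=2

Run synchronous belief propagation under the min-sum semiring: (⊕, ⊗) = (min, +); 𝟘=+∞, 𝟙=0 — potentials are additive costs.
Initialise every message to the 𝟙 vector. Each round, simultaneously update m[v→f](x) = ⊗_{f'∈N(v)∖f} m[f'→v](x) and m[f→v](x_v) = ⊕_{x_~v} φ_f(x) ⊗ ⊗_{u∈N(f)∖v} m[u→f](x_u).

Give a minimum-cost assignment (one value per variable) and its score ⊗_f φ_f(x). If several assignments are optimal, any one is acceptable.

assignment: (N=2, B=1, J=1, K=2); score = 7

init: all messages = 𝟙 over 3 values
r1 m[φ0→N] = [3, 2, 3]
r1 m[φ0→K] = [2, 3, 3]
r1 m[φ1→N] = [1, 2, 0]
r1 m[φ1→B] = [1, 1, 0]
r1 m[φ1→J] = [1, 0, 0]
r1 m[φ2→B] = [6, 0, 6]
r1 m[φ3→K] = [6, 4, 2]
r1 m[N→φ0] = [0, 0, 0]
r1 m[N→φ1] = [0, 0, 0]
r1 m[B→φ1] = [0, 0, 0]
r1 m[B→φ2] = [0, 0, 0]
r1 m[J→φ1] = [0, 0, 0]
r1 m[K→φ0] = [0, 0, 0]
r1 m[K→φ3] = [0, 0, 0]
r2 m[φ0→N] = [3, 2, 3]
r2 m[φ0→K] = [2, 3, 3]
r2 m[φ1→N] = [1, 2, 0]
r2 m[φ1→B] = [1, 1, 0]
r2 m[φ1→J] = [1, 0, 0]
r2 m[φ2→B] = [6, 0, 6]
r2 m[φ3→K] = [6, 4, 2]
r2 m[N→φ0] = [1, 2, 0]
r2 m[N→φ1] = [3, 2, 3]
r2 m[B→φ1] = [6, 0, 6]
r2 m[B→φ2] = [1, 1, 0]
r2 m[J→φ1] = [0, 0, 0]
r2 m[K→φ0] = [6, 4, 2]
r2 m[K→φ3] = [2, 3, 3]
r3 m[φ0→N] = [8, 5, 6]
r3 m[φ0→K] = [4, 3, 4]
r3 m[φ1→N] = [2, 3, 1]
r3 m[φ1→B] = [4, 4, 3]
r3 m[φ1→J] = [9, 4, 5]
r3 m[φ2→B] = [6, 0, 6]
r3 m[φ3→K] = [6, 4, 2]
r3 m[N→φ0] = [1, 2, 0]
r3 m[N→φ1] = [3, 2, 3]
r3 m[B→φ1] = [6, 0, 6]
r3 m[B→φ2] = [1, 1, 0]
r3 m[J→φ1] = [0, 0, 0]
r3 m[K→φ0] = [6, 4, 2]
r3 m[K→φ3] = [2, 3, 3]
r4 m[φ0→N] = [8, 5, 6]
r4 m[φ0→K] = [4, 3, 4]
r4 m[φ1→N] = [2, 3, 1]
r4 m[φ1→B] = [4, 4, 3]
r4 m[φ1→J] = [9, 4, 5]
r4 m[φ2→B] = [6, 0, 6]
r4 m[φ3→K] = [6, 4, 2]
r4 m[N→φ0] = [2, 3, 1]
r4 m[N→φ1] = [8, 5, 6]
r4 m[B→φ1] = [6, 0, 6]
r4 m[B→φ2] = [4, 4, 3]
r4 m[J→φ1] = [0, 0, 0]
r4 m[K→φ0] = [6, 4, 2]
r4 m[K→φ3] = [4, 3, 4]
r5 m[φ0→N] = [8, 5, 6]
r5 m[φ0→K] = [5, 4, 5]
r5 m[φ1→N] = [2, 3, 1]
r5 m[φ1→B] = [7, 7, 6]
r5 m[φ1→J] = [12, 7, 8]
r5 m[φ2→B] = [6, 0, 6]
r5 m[φ3→K] = [6, 4, 2]
r5 m[N→φ0] = [2, 3, 1]
r5 m[N→φ1] = [8, 5, 6]
r5 m[B→φ1] = [6, 0, 6]
r5 m[B→φ2] = [4, 4, 3]
r5 m[J→φ1] = [0, 0, 0]
r5 m[K→φ0] = [6, 4, 2]
r5 m[K→φ3] = [4, 3, 4]
r6 m[φ0→N] = [8, 5, 6]
r6 m[φ0→K] = [5, 4, 5]
r6 m[φ1→N] = [2, 3, 1]
r6 m[φ1→B] = [7, 7, 6]
r6 m[φ1→J] = [12, 7, 8]
r6 m[φ2→B] = [6, 0, 6]
r6 m[φ3→K] = [6, 4, 2]
r6 m[N→φ0] = [2, 3, 1]
r6 m[N→φ1] = [8, 5, 6]
r6 m[B→φ1] = [6, 0, 6]
r6 m[B→φ2] = [7, 7, 6]
r6 m[J→φ1] = [0, 0, 0]
r6 m[K→φ0] = [6, 4, 2]
r6 m[K→φ3] = [5, 4, 5]
r7 m[φ0→N] = [8, 5, 6]
r7 m[φ0→K] = [5, 4, 5]
r7 m[φ1→N] = [2, 3, 1]
r7 m[φ1→B] = [7, 7, 6]
r7 m[φ1→J] = [12, 7, 8]
r7 m[φ2→B] = [6, 0, 6]
r7 m[φ3→K] = [6, 4, 2]
r7 m[N→φ0] = [2, 3, 1]
r7 m[N→φ1] = [8, 5, 6]
r7 m[B→φ1] = [6, 0, 6]
r7 m[B→φ2] = [7, 7, 6]
r7 m[J→φ1] = [0, 0, 0]
r7 m[K→φ0] = [6, 4, 2]
r7 m[K→φ3] = [5, 4, 5]
fixed point reached at round 7
traceback from N: (N=2, B=1, J=1, K=2), score=7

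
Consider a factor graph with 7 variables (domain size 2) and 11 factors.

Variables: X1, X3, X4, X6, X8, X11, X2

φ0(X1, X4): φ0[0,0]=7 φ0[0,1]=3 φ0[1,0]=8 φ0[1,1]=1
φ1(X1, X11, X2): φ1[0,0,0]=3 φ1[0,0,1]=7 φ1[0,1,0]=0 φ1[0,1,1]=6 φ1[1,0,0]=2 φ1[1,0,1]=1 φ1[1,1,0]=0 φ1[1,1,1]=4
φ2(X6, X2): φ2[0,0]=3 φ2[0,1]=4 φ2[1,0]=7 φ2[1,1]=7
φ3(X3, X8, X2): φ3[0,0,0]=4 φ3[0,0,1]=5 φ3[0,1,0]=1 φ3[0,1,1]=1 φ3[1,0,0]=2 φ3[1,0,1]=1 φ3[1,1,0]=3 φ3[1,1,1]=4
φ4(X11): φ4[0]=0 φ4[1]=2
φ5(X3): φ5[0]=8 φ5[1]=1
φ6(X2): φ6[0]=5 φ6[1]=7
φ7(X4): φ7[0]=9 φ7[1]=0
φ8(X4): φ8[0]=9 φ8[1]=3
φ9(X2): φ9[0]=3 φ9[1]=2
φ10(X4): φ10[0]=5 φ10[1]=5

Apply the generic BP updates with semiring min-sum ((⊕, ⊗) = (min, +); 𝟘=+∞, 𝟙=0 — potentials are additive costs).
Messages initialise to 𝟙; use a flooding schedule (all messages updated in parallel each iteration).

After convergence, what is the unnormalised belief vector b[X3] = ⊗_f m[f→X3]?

init: all messages = 𝟙 over 2 values
r1 m[φ0→X1] = [3, 1]
r1 m[φ0→X4] = [7, 1]
r1 m[φ1→X1] = [0, 0]
r1 m[φ1→X11] = [1, 0]
r1 m[φ1→X2] = [0, 1]
r1 m[φ2→X6] = [3, 7]
r1 m[φ2→X2] = [3, 4]
r1 m[φ3→X3] = [1, 1]
r1 m[φ3→X8] = [1, 1]
r1 m[φ3→X2] = [1, 1]
r1 m[φ4→X11] = [0, 2]
r1 m[φ5→X3] = [8, 1]
r1 m[φ6→X2] = [5, 7]
r1 m[φ7→X4] = [9, 0]
r1 m[φ8→X4] = [9, 3]
r1 m[φ9→X2] = [3, 2]
r1 m[φ10→X4] = [5, 5]
r1 m[X1→φ0] = [0, 0]
r1 m[X1→φ1] = [0, 0]
r1 m[X3→φ3] = [0, 0]
r1 m[X3→φ5] = [0, 0]
r1 m[X4→φ0] = [0, 0]
r1 m[X4→φ7] = [0, 0]
r1 m[X4→φ8] = [0, 0]
r1 m[X4→φ10] = [0, 0]
r1 m[X6→φ2] = [0, 0]
r1 m[X8→φ3] = [0, 0]
r1 m[X11→φ1] = [0, 0]
r1 m[X11→φ4] = [0, 0]
r1 m[X2→φ1] = [0, 0]
r1 m[X2→φ2] = [0, 0]
r1 m[X2→φ3] = [0, 0]
r1 m[X2→φ6] = [0, 0]
r1 m[X2→φ9] = [0, 0]
r2 m[φ0→X1] = [3, 1]
r2 m[φ0→X4] = [7, 1]
r2 m[φ1→X1] = [0, 0]
r2 m[φ1→X11] = [1, 0]
r2 m[φ1→X2] = [0, 1]
r2 m[φ2→X6] = [3, 7]
r2 m[φ2→X2] = [3, 4]
r2 m[φ3→X3] = [1, 1]
r2 m[φ3→X8] = [1, 1]
r2 m[φ3→X2] = [1, 1]
r2 m[φ4→X11] = [0, 2]
r2 m[φ5→X3] = [8, 1]
r2 m[φ6→X2] = [5, 7]
r2 m[φ7→X4] = [9, 0]
r2 m[φ8→X4] = [9, 3]
r2 m[φ9→X2] = [3, 2]
r2 m[φ10→X4] = [5, 5]
r2 m[X1→φ0] = [0, 0]
r2 m[X1→φ1] = [3, 1]
r2 m[X3→φ3] = [8, 1]
r2 m[X3→φ5] = [1, 1]
r2 m[X4→φ0] = [23, 8]
r2 m[X4→φ7] = [21, 9]
r2 m[X4→φ8] = [21, 6]
r2 m[X4→φ10] = [25, 4]
r2 m[X6→φ2] = [0, 0]
r2 m[X8→φ3] = [0, 0]
r2 m[X11→φ1] = [0, 2]
r2 m[X11→φ4] = [1, 0]
r2 m[X2→φ1] = [12, 14]
r2 m[X2→φ2] = [9, 11]
r2 m[X2→φ3] = [11, 14]
r2 m[X2→φ6] = [7, 8]
r2 m[X2→φ9] = [9, 13]
r3 m[φ0→X1] = [11, 9]
r3 m[φ0→X4] = [7, 1]
r3 m[φ1→X1] = [14, 14]
r3 m[φ1→X11] = [15, 13]
r3 m[φ1→X2] = [3, 2]
r3 m[φ2→X6] = [12, 16]
r3 m[φ2→X2] = [3, 4]
r3 m[φ3→X3] = [12, 13]
r3 m[φ3→X8] = [14, 15]
r3 m[φ3→X2] = [3, 2]
r3 m[φ4→X11] = [0, 2]
r3 m[φ5→X3] = [8, 1]
r3 m[φ6→X2] = [5, 7]
r3 m[φ7→X4] = [9, 0]
r3 m[φ8→X4] = [9, 3]
r3 m[φ9→X2] = [3, 2]
r3 m[φ10→X4] = [5, 5]
r3 m[X1→φ0] = [0, 0]
r3 m[X1→φ1] = [3, 1]
r3 m[X3→φ3] = [8, 1]
r3 m[X3→φ5] = [1, 1]
r3 m[X4→φ0] = [23, 8]
r3 m[X4→φ7] = [21, 9]
r3 m[X4→φ8] = [21, 6]
r3 m[X4→φ10] = [25, 4]
r3 m[X6→φ2] = [0, 0]
r3 m[X8→φ3] = [0, 0]
r3 m[X11→φ1] = [0, 2]
r3 m[X11→φ4] = [1, 0]
r3 m[X2→φ1] = [12, 14]
r3 m[X2→φ2] = [9, 11]
r3 m[X2→φ3] = [11, 14]
r3 m[X2→φ6] = [7, 8]
r3 m[X2→φ9] = [9, 13]
r4 m[φ0→X1] = [11, 9]
r4 m[φ0→X4] = [7, 1]
r4 m[φ1→X1] = [14, 14]
r4 m[φ1→X11] = [15, 13]
r4 m[φ1→X2] = [3, 2]
r4 m[φ2→X6] = [12, 16]
r4 m[φ2→X2] = [3, 4]
r4 m[φ3→X3] = [12, 13]
r4 m[φ3→X8] = [14, 15]
r4 m[φ3→X2] = [3, 2]
r4 m[φ4→X11] = [0, 2]
r4 m[φ5→X3] = [8, 1]
r4 m[φ6→X2] = [5, 7]
r4 m[φ7→X4] = [9, 0]
r4 m[φ8→X4] = [9, 3]
r4 m[φ9→X2] = [3, 2]
r4 m[φ10→X4] = [5, 5]
r4 m[X1→φ0] = [14, 14]
r4 m[X1→φ1] = [11, 9]
r4 m[X3→φ3] = [8, 1]
r4 m[X3→φ5] = [12, 13]
r4 m[X4→φ0] = [23, 8]
r4 m[X4→φ7] = [21, 9]
r4 m[X4→φ8] = [21, 6]
r4 m[X4→φ10] = [25, 4]
r4 m[X6→φ2] = [0, 0]
r4 m[X8→φ3] = [0, 0]
r4 m[X11→φ1] = [0, 2]
r4 m[X11→φ4] = [15, 13]
r4 m[X2→φ1] = [14, 15]
r4 m[X2→φ2] = [14, 13]
r4 m[X2→φ3] = [14, 15]
r4 m[X2→φ6] = [12, 10]
r4 m[X2→φ9] = [14, 15]
r5 m[φ0→X1] = [11, 9]
r5 m[φ0→X4] = [21, 15]
r5 m[φ1→X1] = [16, 16]
r5 m[φ1→X11] = [25, 23]
r5 m[φ1→X2] = [11, 10]
r5 m[φ2→X6] = [17, 20]
r5 m[φ2→X2] = [3, 4]
r5 m[φ3→X3] = [15, 16]
r5 m[φ3→X8] = [17, 18]
r5 m[φ3→X2] = [3, 2]
r5 m[φ4→X11] = [0, 2]
r5 m[φ5→X3] = [8, 1]
r5 m[φ6→X2] = [5, 7]
r5 m[φ7→X4] = [9, 0]
r5 m[φ8→X4] = [9, 3]
r5 m[φ9→X2] = [3, 2]
r5 m[φ10→X4] = [5, 5]
r5 m[X1→φ0] = [14, 14]
r5 m[X1→φ1] = [11, 9]
r5 m[X3→φ3] = [8, 1]
r5 m[X3→φ5] = [12, 13]
r5 m[X4→φ0] = [23, 8]
r5 m[X4→φ7] = [21, 9]
r5 m[X4→φ8] = [21, 6]
r5 m[X4→φ10] = [25, 4]
r5 m[X6→φ2] = [0, 0]
r5 m[X8→φ3] = [0, 0]
r5 m[X11→φ1] = [0, 2]
r5 m[X11→φ4] = [15, 13]
r5 m[X2→φ1] = [14, 15]
r5 m[X2→φ2] = [14, 13]
r5 m[X2→φ3] = [14, 15]
r5 m[X2→φ6] = [12, 10]
r5 m[X2→φ9] = [14, 15]
r6 m[φ0→X1] = [11, 9]
r6 m[φ0→X4] = [21, 15]
r6 m[φ1→X1] = [16, 16]
r6 m[φ1→X11] = [25, 23]
r6 m[φ1→X2] = [11, 10]
r6 m[φ2→X6] = [17, 20]
r6 m[φ2→X2] = [3, 4]
r6 m[φ3→X3] = [15, 16]
r6 m[φ3→X8] = [17, 18]
r6 m[φ3→X2] = [3, 2]
r6 m[φ4→X11] = [0, 2]
r6 m[φ5→X3] = [8, 1]
r6 m[φ6→X2] = [5, 7]
r6 m[φ7→X4] = [9, 0]
r6 m[φ8→X4] = [9, 3]
r6 m[φ9→X2] = [3, 2]
r6 m[φ10→X4] = [5, 5]
r6 m[X1→φ0] = [16, 16]
r6 m[X1→φ1] = [11, 9]
r6 m[X3→φ3] = [8, 1]
r6 m[X3→φ5] = [15, 16]
r6 m[X4→φ0] = [23, 8]
r6 m[X4→φ7] = [35, 23]
r6 m[X4→φ8] = [35, 20]
r6 m[X4→φ10] = [39, 18]
r6 m[X6→φ2] = [0, 0]
r6 m[X8→φ3] = [0, 0]
r6 m[X11→φ1] = [0, 2]
r6 m[X11→φ4] = [25, 23]
r6 m[X2→φ1] = [14, 15]
r6 m[X2→φ2] = [22, 21]
r6 m[X2→φ3] = [22, 23]
r6 m[X2→φ6] = [20, 18]
r6 m[X2→φ9] = [22, 23]
r7 m[φ0→X1] = [11, 9]
r7 m[φ0→X4] = [23, 17]
r7 m[φ1→X1] = [16, 16]
r7 m[φ1→X11] = [25, 23]
r7 m[φ1→X2] = [11, 10]
r7 m[φ2→X6] = [25, 28]
r7 m[φ2→X2] = [3, 4]
r7 m[φ3→X3] = [23, 24]
r7 m[φ3→X8] = [25, 26]
r7 m[φ3→X2] = [3, 2]
r7 m[φ4→X11] = [0, 2]
r7 m[φ5→X3] = [8, 1]
r7 m[φ6→X2] = [5, 7]
r7 m[φ7→X4] = [9, 0]
r7 m[φ8→X4] = [9, 3]
r7 m[φ9→X2] = [3, 2]
r7 m[φ10→X4] = [5, 5]
r7 m[X1→φ0] = [16, 16]
r7 m[X1→φ1] = [11, 9]
r7 m[X3→φ3] = [8, 1]
r7 m[X3→φ5] = [15, 16]
r7 m[X4→φ0] = [23, 8]
r7 m[X4→φ7] = [35, 23]
r7 m[X4→φ8] = [35, 20]
r7 m[X4→φ10] = [39, 18]
r7 m[X6→φ2] = [0, 0]
r7 m[X8→φ3] = [0, 0]
r7 m[X11→φ1] = [0, 2]
r7 m[X11→φ4] = [25, 23]
r7 m[X2→φ1] = [14, 15]
r7 m[X2→φ2] = [22, 21]
r7 m[X2→φ3] = [22, 23]
r7 m[X2→φ6] = [20, 18]
r7 m[X2→φ9] = [22, 23]
r8 m[φ0→X1] = [11, 9]
r8 m[φ0→X4] = [23, 17]
r8 m[φ1→X1] = [16, 16]
r8 m[φ1→X11] = [25, 23]
r8 m[φ1→X2] = [11, 10]
r8 m[φ2→X6] = [25, 28]
r8 m[φ2→X2] = [3, 4]
r8 m[φ3→X3] = [23, 24]
r8 m[φ3→X8] = [25, 26]
r8 m[φ3→X2] = [3, 2]
r8 m[φ4→X11] = [0, 2]
r8 m[φ5→X3] = [8, 1]
r8 m[φ6→X2] = [5, 7]
r8 m[φ7→X4] = [9, 0]
r8 m[φ8→X4] = [9, 3]
r8 m[φ9→X2] = [3, 2]
r8 m[φ10→X4] = [5, 5]
r8 m[X1→φ0] = [16, 16]
r8 m[X1→φ1] = [11, 9]
r8 m[X3→φ3] = [8, 1]
r8 m[X3→φ5] = [23, 24]
r8 m[X4→φ0] = [23, 8]
r8 m[X4→φ7] = [37, 25]
r8 m[X4→φ8] = [37, 22]
r8 m[X4→φ10] = [41, 20]
r8 m[X6→φ2] = [0, 0]
r8 m[X8→φ3] = [0, 0]
r8 m[X11→φ1] = [0, 2]
r8 m[X11→φ4] = [25, 23]
r8 m[X2→φ1] = [14, 15]
r8 m[X2→φ2] = [22, 21]
r8 m[X2→φ3] = [22, 23]
r8 m[X2→φ6] = [20, 18]
r8 m[X2→φ9] = [22, 23]
r9 m[φ0→X1] = [11, 9]
r9 m[φ0→X4] = [23, 17]
r9 m[φ1→X1] = [16, 16]
r9 m[φ1→X11] = [25, 23]
r9 m[φ1→X2] = [11, 10]
r9 m[φ2→X6] = [25, 28]
r9 m[φ2→X2] = [3, 4]
r9 m[φ3→X3] = [23, 24]
r9 m[φ3→X8] = [25, 26]
r9 m[φ3→X2] = [3, 2]
r9 m[φ4→X11] = [0, 2]
r9 m[φ5→X3] = [8, 1]
r9 m[φ6→X2] = [5, 7]
r9 m[φ7→X4] = [9, 0]
r9 m[φ8→X4] = [9, 3]
r9 m[φ9→X2] = [3, 2]
r9 m[φ10→X4] = [5, 5]
r9 m[X1→φ0] = [16, 16]
r9 m[X1→φ1] = [11, 9]
r9 m[X3→φ3] = [8, 1]
r9 m[X3→φ5] = [23, 24]
r9 m[X4→φ0] = [23, 8]
r9 m[X4→φ7] = [37, 25]
r9 m[X4→φ8] = [37, 22]
r9 m[X4→φ10] = [41, 20]
r9 m[X6→φ2] = [0, 0]
r9 m[X8→φ3] = [0, 0]
r9 m[X11→φ1] = [0, 2]
r9 m[X11→φ4] = [25, 23]
r9 m[X2→φ1] = [14, 15]
r9 m[X2→φ2] = [22, 21]
r9 m[X2→φ3] = [22, 23]
r9 m[X2→φ6] = [20, 18]
r9 m[X2→φ9] = [22, 23]
fixed point reached at round 9
b[X3] = ⊗ incoming = [31, 25]

b[X3] = [31, 25]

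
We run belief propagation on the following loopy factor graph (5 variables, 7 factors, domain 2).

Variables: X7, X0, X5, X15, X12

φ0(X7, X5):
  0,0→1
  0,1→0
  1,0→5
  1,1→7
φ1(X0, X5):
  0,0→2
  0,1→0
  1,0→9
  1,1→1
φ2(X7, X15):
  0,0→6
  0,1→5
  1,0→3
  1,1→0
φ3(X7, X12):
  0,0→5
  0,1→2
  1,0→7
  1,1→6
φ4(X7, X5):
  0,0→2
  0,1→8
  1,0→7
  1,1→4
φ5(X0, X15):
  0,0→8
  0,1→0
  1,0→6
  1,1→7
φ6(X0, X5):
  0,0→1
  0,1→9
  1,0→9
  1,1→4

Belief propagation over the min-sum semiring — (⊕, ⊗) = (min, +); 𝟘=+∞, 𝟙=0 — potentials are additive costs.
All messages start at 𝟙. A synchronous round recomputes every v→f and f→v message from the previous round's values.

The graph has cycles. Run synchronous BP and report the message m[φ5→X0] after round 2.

message @ round 2 = [0, 6]

init: all messages = 𝟙 over 2 values
r1 m[φ0→X7] = [0, 5]
r1 m[φ0→X5] = [1, 0]
r1 m[φ1→X0] = [0, 1]
r1 m[φ1→X5] = [2, 0]
r1 m[φ2→X7] = [5, 0]
r1 m[φ2→X15] = [3, 0]
r1 m[φ3→X7] = [2, 6]
r1 m[φ3→X12] = [5, 2]
r1 m[φ4→X7] = [2, 4]
r1 m[φ4→X5] = [2, 4]
r1 m[φ5→X0] = [0, 6]
r1 m[φ5→X15] = [6, 0]
r1 m[φ6→X0] = [1, 4]
r1 m[φ6→X5] = [1, 4]
r1 m[X7→φ0] = [0, 0]
r1 m[X7→φ2] = [0, 0]
r1 m[X7→φ3] = [0, 0]
r1 m[X7→φ4] = [0, 0]
r1 m[X0→φ1] = [0, 0]
r1 m[X0→φ5] = [0, 0]
r1 m[X0→φ6] = [0, 0]
r1 m[X5→φ0] = [0, 0]
r1 m[X5→φ1] = [0, 0]
r1 m[X5→φ4] = [0, 0]
r1 m[X5→φ6] = [0, 0]
r1 m[X15→φ2] = [0, 0]
r1 m[X15→φ5] = [0, 0]
r1 m[X12→φ3] = [0, 0]
r2 m[φ0→X7] = [0, 5]
r2 m[φ0→X5] = [1, 0]
r2 m[φ1→X0] = [0, 1]
r2 m[φ1→X5] = [2, 0]
r2 m[φ2→X7] = [5, 0]
r2 m[φ2→X15] = [3, 0]
r2 m[φ3→X7] = [2, 6]
r2 m[φ3→X12] = [5, 2]
r2 m[φ4→X7] = [2, 4]
r2 m[φ4→X5] = [2, 4]
r2 m[φ5→X0] = [0, 6]
r2 m[φ5→X15] = [6, 0]
r2 m[φ6→X0] = [1, 4]
r2 m[φ6→X5] = [1, 4]
r2 m[X7→φ0] = [9, 10]
r2 m[X7→φ2] = [4, 15]
r2 m[X7→φ3] = [7, 9]
r2 m[X7→φ4] = [7, 11]
r2 m[X0→φ1] = [1, 10]
r2 m[X0→φ5] = [1, 5]
r2 m[X0→φ6] = [0, 7]
r2 m[X5→φ0] = [5, 8]
r2 m[X5→φ1] = [4, 8]
r2 m[X5→φ4] = [4, 4]
r2 m[X5→φ6] = [5, 4]
r2 m[X15→φ2] = [6, 0]
r2 m[X15→φ5] = [3, 0]
r2 m[X12→φ3] = [0, 0]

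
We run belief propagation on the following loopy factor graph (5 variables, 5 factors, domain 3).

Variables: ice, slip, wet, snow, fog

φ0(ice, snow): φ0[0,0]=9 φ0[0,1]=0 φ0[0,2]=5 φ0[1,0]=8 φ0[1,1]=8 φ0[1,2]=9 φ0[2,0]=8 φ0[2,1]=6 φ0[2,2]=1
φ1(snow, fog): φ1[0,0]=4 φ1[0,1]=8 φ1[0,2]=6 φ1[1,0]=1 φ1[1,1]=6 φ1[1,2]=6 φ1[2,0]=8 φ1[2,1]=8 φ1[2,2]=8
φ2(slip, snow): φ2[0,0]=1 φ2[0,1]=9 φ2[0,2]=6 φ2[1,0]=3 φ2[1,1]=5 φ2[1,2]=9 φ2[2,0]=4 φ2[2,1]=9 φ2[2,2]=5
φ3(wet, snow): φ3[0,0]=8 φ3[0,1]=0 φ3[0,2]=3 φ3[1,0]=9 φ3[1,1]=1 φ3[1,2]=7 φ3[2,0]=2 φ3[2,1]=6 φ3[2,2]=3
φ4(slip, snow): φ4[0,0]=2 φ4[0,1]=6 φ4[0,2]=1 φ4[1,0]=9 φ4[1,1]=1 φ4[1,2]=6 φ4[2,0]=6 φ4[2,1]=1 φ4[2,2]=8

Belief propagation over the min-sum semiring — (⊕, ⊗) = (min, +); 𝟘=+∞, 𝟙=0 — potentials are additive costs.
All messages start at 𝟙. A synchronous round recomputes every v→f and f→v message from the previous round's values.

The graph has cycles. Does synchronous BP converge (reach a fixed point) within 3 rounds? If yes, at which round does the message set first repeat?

init: all messages = 𝟙 over 3 values
r1 m[φ0→ice] = [0, 8, 1]
r1 m[φ0→snow] = [8, 0, 1]
r1 m[φ1→snow] = [4, 1, 8]
r1 m[φ1→fog] = [1, 6, 6]
r1 m[φ2→slip] = [1, 3, 4]
r1 m[φ2→snow] = [1, 5, 5]
r1 m[φ3→wet] = [0, 1, 2]
r1 m[φ3→snow] = [2, 0, 3]
r1 m[φ4→slip] = [1, 1, 1]
r1 m[φ4→snow] = [2, 1, 1]
r1 m[ice→φ0] = [0, 0, 0]
r1 m[slip→φ2] = [0, 0, 0]
r1 m[slip→φ4] = [0, 0, 0]
r1 m[wet→φ3] = [0, 0, 0]
r1 m[snow→φ0] = [0, 0, 0]
r1 m[snow→φ1] = [0, 0, 0]
r1 m[snow→φ2] = [0, 0, 0]
r1 m[snow→φ3] = [0, 0, 0]
r1 m[snow→φ4] = [0, 0, 0]
r1 m[fog→φ1] = [0, 0, 0]
r2 m[φ0→ice] = [0, 8, 1]
r2 m[φ0→snow] = [8, 0, 1]
r2 m[φ1→snow] = [4, 1, 8]
r2 m[φ1→fog] = [1, 6, 6]
r2 m[φ2→slip] = [1, 3, 4]
r2 m[φ2→snow] = [1, 5, 5]
r2 m[φ3→wet] = [0, 1, 2]
r2 m[φ3→snow] = [2, 0, 3]
r2 m[φ4→slip] = [1, 1, 1]
r2 m[φ4→snow] = [2, 1, 1]
r2 m[ice→φ0] = [0, 0, 0]
r2 m[slip→φ2] = [1, 1, 1]
r2 m[slip→φ4] = [1, 3, 4]
r2 m[wet→φ3] = [0, 0, 0]
r2 m[snow→φ0] = [9, 7, 17]
r2 m[snow→φ1] = [13, 6, 10]
r2 m[snow→φ2] = [16, 2, 13]
r2 m[snow→φ3] = [15, 7, 15]
r2 m[snow→φ4] = [15, 6, 17]
r2 m[fog→φ1] = [0, 0, 0]
r3 m[φ0→ice] = [7, 15, 13]
r3 m[φ0→snow] = [8, 0, 1]
r3 m[φ1→snow] = [4, 1, 8]
r3 m[φ1→fog] = [7, 12, 12]
r3 m[φ2→slip] = [11, 7, 11]
r3 m[φ2→snow] = [2, 6, 6]
r3 m[φ3→wet] = [7, 8, 13]
r3 m[φ3→snow] = [2, 0, 3]
r3 m[φ4→slip] = [12, 7, 7]
r3 m[φ4→snow] = [3, 4, 2]
r3 m[ice→φ0] = [0, 0, 0]
r3 m[slip→φ2] = [1, 1, 1]
r3 m[slip→φ4] = [1, 3, 4]
r3 m[wet→φ3] = [0, 0, 0]
r3 m[snow→φ0] = [9, 7, 17]
r3 m[snow→φ1] = [13, 6, 10]
r3 m[snow→φ2] = [16, 2, 13]
r3 m[snow→φ3] = [15, 7, 15]
r3 m[snow→φ4] = [15, 6, 17]
r3 m[fog→φ1] = [0, 0, 0]
no fixed point within 3 rounds

NOT CONVERGED within 3 rounds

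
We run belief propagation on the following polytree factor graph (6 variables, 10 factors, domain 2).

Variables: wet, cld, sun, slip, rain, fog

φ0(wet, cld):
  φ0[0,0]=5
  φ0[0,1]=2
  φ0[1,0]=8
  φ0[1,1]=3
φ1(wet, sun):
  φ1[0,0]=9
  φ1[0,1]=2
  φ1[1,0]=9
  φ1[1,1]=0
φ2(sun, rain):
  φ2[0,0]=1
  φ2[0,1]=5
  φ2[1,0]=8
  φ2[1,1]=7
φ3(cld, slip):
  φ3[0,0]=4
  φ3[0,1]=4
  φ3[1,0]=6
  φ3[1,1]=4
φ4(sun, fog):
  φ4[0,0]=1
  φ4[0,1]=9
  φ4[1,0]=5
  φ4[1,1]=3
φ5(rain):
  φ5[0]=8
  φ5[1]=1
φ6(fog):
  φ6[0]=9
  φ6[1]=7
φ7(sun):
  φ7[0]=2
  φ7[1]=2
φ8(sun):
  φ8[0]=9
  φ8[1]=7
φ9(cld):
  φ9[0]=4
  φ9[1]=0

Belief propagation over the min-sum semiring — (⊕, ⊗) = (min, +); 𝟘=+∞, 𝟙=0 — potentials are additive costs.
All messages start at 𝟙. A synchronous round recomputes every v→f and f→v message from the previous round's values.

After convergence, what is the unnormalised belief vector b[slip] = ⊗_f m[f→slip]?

b[slip] = [36, 34]

init: all messages = 𝟙 over 2 values
r1 m[φ0→wet] = [2, 3]
r1 m[φ0→cld] = [5, 2]
r1 m[φ1→wet] = [2, 0]
r1 m[φ1→sun] = [9, 0]
r1 m[φ2→sun] = [1, 7]
r1 m[φ2→rain] = [1, 5]
r1 m[φ3→cld] = [4, 4]
r1 m[φ3→slip] = [4, 4]
r1 m[φ4→sun] = [1, 3]
r1 m[φ4→fog] = [1, 3]
r1 m[φ5→rain] = [8, 1]
r1 m[φ6→fog] = [9, 7]
r1 m[φ7→sun] = [2, 2]
r1 m[φ8→sun] = [9, 7]
r1 m[φ9→cld] = [4, 0]
r1 m[wet→φ0] = [0, 0]
r1 m[wet→φ1] = [0, 0]
r1 m[cld→φ0] = [0, 0]
r1 m[cld→φ3] = [0, 0]
r1 m[cld→φ9] = [0, 0]
r1 m[sun→φ1] = [0, 0]
r1 m[sun→φ2] = [0, 0]
r1 m[sun→φ4] = [0, 0]
r1 m[sun→φ7] = [0, 0]
r1 m[sun→φ8] = [0, 0]
r1 m[slip→φ3] = [0, 0]
r1 m[rain→φ2] = [0, 0]
r1 m[rain→φ5] = [0, 0]
r1 m[fog→φ4] = [0, 0]
r1 m[fog→φ6] = [0, 0]
r2 m[φ0→wet] = [2, 3]
r2 m[φ0→cld] = [5, 2]
r2 m[φ1→wet] = [2, 0]
r2 m[φ1→sun] = [9, 0]
r2 m[φ2→sun] = [1, 7]
r2 m[φ2→rain] = [1, 5]
r2 m[φ3→cld] = [4, 4]
r2 m[φ3→slip] = [4, 4]
r2 m[φ4→sun] = [1, 3]
r2 m[φ4→fog] = [1, 3]
r2 m[φ5→rain] = [8, 1]
r2 m[φ6→fog] = [9, 7]
r2 m[φ7→sun] = [2, 2]
r2 m[φ8→sun] = [9, 7]
r2 m[φ9→cld] = [4, 0]
r2 m[wet→φ0] = [2, 0]
r2 m[wet→φ1] = [2, 3]
r2 m[cld→φ0] = [8, 4]
r2 m[cld→φ3] = [9, 2]
r2 m[cld→φ9] = [9, 6]
r2 m[sun→φ1] = [13, 19]
r2 m[sun→φ2] = [21, 12]
r2 m[sun→φ4] = [21, 16]
r2 m[sun→φ7] = [20, 17]
r2 m[sun→φ8] = [13, 12]
r2 m[slip→φ3] = [0, 0]
r2 m[rain→φ2] = [8, 1]
r2 m[rain→φ5] = [1, 5]
r2 m[fog→φ4] = [9, 7]
r2 m[fog→φ6] = [1, 3]
r3 m[φ0→wet] = [6, 7]
r3 m[φ0→cld] = [7, 3]
r3 m[φ1→wet] = [21, 19]
r3 m[φ1→sun] = [11, 3]
r3 m[φ2→sun] = [6, 8]
r3 m[φ2→rain] = [20, 19]
r3 m[φ3→cld] = [4, 4]
r3 m[φ3→slip] = [8, 6]
r3 m[φ4→sun] = [10, 10]
r3 m[φ4→fog] = [21, 19]
r3 m[φ5→rain] = [8, 1]
r3 m[φ6→fog] = [9, 7]
r3 m[φ7→sun] = [2, 2]
r3 m[φ8→sun] = [9, 7]
r3 m[φ9→cld] = [4, 0]
r3 m[wet→φ0] = [2, 0]
r3 m[wet→φ1] = [2, 3]
r3 m[cld→φ0] = [8, 4]
r3 m[cld→φ3] = [9, 2]
r3 m[cld→φ9] = [9, 6]
r3 m[sun→φ1] = [13, 19]
r3 m[sun→φ2] = [21, 12]
r3 m[sun→φ4] = [21, 16]
r3 m[sun→φ7] = [20, 17]
r3 m[sun→φ8] = [13, 12]
r3 m[slip→φ3] = [0, 0]
r3 m[rain→φ2] = [8, 1]
r3 m[rain→φ5] = [1, 5]
r3 m[fog→φ4] = [9, 7]
r3 m[fog→φ6] = [1, 3]
r4 m[φ0→wet] = [6, 7]
r4 m[φ0→cld] = [7, 3]
r4 m[φ1→wet] = [21, 19]
r4 m[φ1→sun] = [11, 3]
r4 m[φ2→sun] = [6, 8]
r4 m[φ2→rain] = [20, 19]
r4 m[φ3→cld] = [4, 4]
r4 m[φ3→slip] = [8, 6]
r4 m[φ4→sun] = [10, 10]
r4 m[φ4→fog] = [21, 19]
r4 m[φ5→rain] = [8, 1]
r4 m[φ6→fog] = [9, 7]
r4 m[φ7→sun] = [2, 2]
r4 m[φ8→sun] = [9, 7]
r4 m[φ9→cld] = [4, 0]
r4 m[wet→φ0] = [21, 19]
r4 m[wet→φ1] = [6, 7]
r4 m[cld→φ0] = [8, 4]
r4 m[cld→φ3] = [11, 3]
r4 m[cld→φ9] = [11, 7]
r4 m[sun→φ1] = [27, 27]
r4 m[sun→φ2] = [32, 22]
r4 m[sun→φ4] = [28, 20]
r4 m[sun→φ7] = [36, 28]
r4 m[sun→φ8] = [29, 23]
r4 m[slip→φ3] = [0, 0]
r4 m[rain→φ2] = [8, 1]
r4 m[rain→φ5] = [20, 19]
r4 m[fog→φ4] = [9, 7]
r4 m[fog→φ6] = [21, 19]
r5 m[φ0→wet] = [6, 7]
r5 m[φ0→cld] = [26, 22]
r5 m[φ1→wet] = [29, 27]
r5 m[φ1→sun] = [15, 7]
r5 m[φ2→sun] = [6, 8]
r5 m[φ2→rain] = [30, 29]
r5 m[φ3→cld] = [4, 4]
r5 m[φ3→slip] = [9, 7]
r5 m[φ4→sun] = [10, 10]
r5 m[φ4→fog] = [25, 23]
r5 m[φ5→rain] = [8, 1]
r5 m[φ6→fog] = [9, 7]
r5 m[φ7→sun] = [2, 2]
r5 m[φ8→sun] = [9, 7]
r5 m[φ9→cld] = [4, 0]
r5 m[wet→φ0] = [21, 19]
r5 m[wet→φ1] = [6, 7]
r5 m[cld→φ0] = [8, 4]
r5 m[cld→φ3] = [11, 3]
r5 m[cld→φ9] = [11, 7]
r5 m[sun→φ1] = [27, 27]
r5 m[sun→φ2] = [32, 22]
r5 m[sun→φ4] = [28, 20]
r5 m[sun→φ7] = [36, 28]
r5 m[sun→φ8] = [29, 23]
r5 m[slip→φ3] = [0, 0]
r5 m[rain→φ2] = [8, 1]
r5 m[rain→φ5] = [20, 19]
r5 m[fog→φ4] = [9, 7]
r5 m[fog→φ6] = [21, 19]
r6 m[φ0→wet] = [6, 7]
r6 m[φ0→cld] = [26, 22]
r6 m[φ1→wet] = [29, 27]
r6 m[φ1→sun] = [15, 7]
r6 m[φ2→sun] = [6, 8]
r6 m[φ2→rain] = [30, 29]
r6 m[φ3→cld] = [4, 4]
r6 m[φ3→slip] = [9, 7]
r6 m[φ4→sun] = [10, 10]
r6 m[φ4→fog] = [25, 23]
r6 m[φ5→rain] = [8, 1]
r6 m[φ6→fog] = [9, 7]
r6 m[φ7→sun] = [2, 2]
r6 m[φ8→sun] = [9, 7]
r6 m[φ9→cld] = [4, 0]
r6 m[wet→φ0] = [29, 27]
r6 m[wet→φ1] = [6, 7]
r6 m[cld→φ0] = [8, 4]
r6 m[cld→φ3] = [30, 22]
r6 m[cld→φ9] = [30, 26]
r6 m[sun→φ1] = [27, 27]
r6 m[sun→φ2] = [36, 26]
r6 m[sun→φ4] = [32, 24]
r6 m[sun→φ7] = [40, 32]
r6 m[sun→φ8] = [33, 27]
r6 m[slip→φ3] = [0, 0]
r6 m[rain→φ2] = [8, 1]
r6 m[rain→φ5] = [30, 29]
r6 m[fog→φ4] = [9, 7]
r6 m[fog→φ6] = [25, 23]
r7 m[φ0→wet] = [6, 7]
r7 m[φ0→cld] = [34, 30]
r7 m[φ1→wet] = [29, 27]
r7 m[φ1→sun] = [15, 7]
r7 m[φ2→sun] = [6, 8]
r7 m[φ2→rain] = [34, 33]
r7 m[φ3→cld] = [4, 4]
r7 m[φ3→slip] = [28, 26]
r7 m[φ4→sun] = [10, 10]
r7 m[φ4→fog] = [29, 27]
r7 m[φ5→rain] = [8, 1]
r7 m[φ6→fog] = [9, 7]
r7 m[φ7→sun] = [2, 2]
r7 m[φ8→sun] = [9, 7]
r7 m[φ9→cld] = [4, 0]
r7 m[wet→φ0] = [29, 27]
r7 m[wet→φ1] = [6, 7]
r7 m[cld→φ0] = [8, 4]
r7 m[cld→φ3] = [30, 22]
r7 m[cld→φ9] = [30, 26]
r7 m[sun→φ1] = [27, 27]
r7 m[sun→φ2] = [36, 26]
r7 m[sun→φ4] = [32, 24]
r7 m[sun→φ7] = [40, 32]
r7 m[sun→φ8] = [33, 27]
r7 m[slip→φ3] = [0, 0]
r7 m[rain→φ2] = [8, 1]
r7 m[rain→φ5] = [30, 29]
r7 m[fog→φ4] = [9, 7]
r7 m[fog→φ6] = [25, 23]
r8 m[φ0→wet] = [6, 7]
r8 m[φ0→cld] = [34, 30]
r8 m[φ1→wet] = [29, 27]
r8 m[φ1→sun] = [15, 7]
r8 m[φ2→sun] = [6, 8]
r8 m[φ2→rain] = [34, 33]
r8 m[φ3→cld] = [4, 4]
r8 m[φ3→slip] = [28, 26]
r8 m[φ4→sun] = [10, 10]
r8 m[φ4→fog] = [29, 27]
r8 m[φ5→rain] = [8, 1]
r8 m[φ6→fog] = [9, 7]
r8 m[φ7→sun] = [2, 2]
r8 m[φ8→sun] = [9, 7]
r8 m[φ9→cld] = [4, 0]
r8 m[wet→φ0] = [29, 27]
r8 m[wet→φ1] = [6, 7]
r8 m[cld→φ0] = [8, 4]
r8 m[cld→φ3] = [38, 30]
r8 m[cld→φ9] = [38, 34]
r8 m[sun→φ1] = [27, 27]
r8 m[sun→φ2] = [36, 26]
r8 m[sun→φ4] = [32, 24]
r8 m[sun→φ7] = [40, 32]
r8 m[sun→φ8] = [33, 27]
r8 m[slip→φ3] = [0, 0]
r8 m[rain→φ2] = [8, 1]
r8 m[rain→φ5] = [34, 33]
r8 m[fog→φ4] = [9, 7]
r8 m[fog→φ6] = [29, 27]
r9 m[φ0→wet] = [6, 7]
r9 m[φ0→cld] = [34, 30]
r9 m[φ1→wet] = [29, 27]
r9 m[φ1→sun] = [15, 7]
r9 m[φ2→sun] = [6, 8]
r9 m[φ2→rain] = [34, 33]
r9 m[φ3→cld] = [4, 4]
r9 m[φ3→slip] = [36, 34]
r9 m[φ4→sun] = [10, 10]
r9 m[φ4→fog] = [29, 27]
r9 m[φ5→rain] = [8, 1]
r9 m[φ6→fog] = [9, 7]
r9 m[φ7→sun] = [2, 2]
r9 m[φ8→sun] = [9, 7]
r9 m[φ9→cld] = [4, 0]
r9 m[wet→φ0] = [29, 27]
r9 m[wet→φ1] = [6, 7]
r9 m[cld→φ0] = [8, 4]
r9 m[cld→φ3] = [38, 30]
r9 m[cld→φ9] = [38, 34]
r9 m[sun→φ1] = [27, 27]
r9 m[sun→φ2] = [36, 26]
r9 m[sun→φ4] = [32, 24]
r9 m[sun→φ7] = [40, 32]
r9 m[sun→φ8] = [33, 27]
r9 m[slip→φ3] = [0, 0]
r9 m[rain→φ2] = [8, 1]
r9 m[rain→φ5] = [34, 33]
r9 m[fog→φ4] = [9, 7]
r9 m[fog→φ6] = [29, 27]
r10 m[φ0→wet] = [6, 7]
r10 m[φ0→cld] = [34, 30]
r10 m[φ1→wet] = [29, 27]
r10 m[φ1→sun] = [15, 7]
r10 m[φ2→sun] = [6, 8]
r10 m[φ2→rain] = [34, 33]
r10 m[φ3→cld] = [4, 4]
r10 m[φ3→slip] = [36, 34]
r10 m[φ4→sun] = [10, 10]
r10 m[φ4→fog] = [29, 27]
r10 m[φ5→rain] = [8, 1]
r10 m[φ6→fog] = [9, 7]
r10 m[φ7→sun] = [2, 2]
r10 m[φ8→sun] = [9, 7]
r10 m[φ9→cld] = [4, 0]
r10 m[wet→φ0] = [29, 27]
r10 m[wet→φ1] = [6, 7]
r10 m[cld→φ0] = [8, 4]
r10 m[cld→φ3] = [38, 30]
r10 m[cld→φ9] = [38, 34]
r10 m[sun→φ1] = [27, 27]
r10 m[sun→φ2] = [36, 26]
r10 m[sun→φ4] = [32, 24]
r10 m[sun→φ7] = [40, 32]
r10 m[sun→φ8] = [33, 27]
r10 m[slip→φ3] = [0, 0]
r10 m[rain→φ2] = [8, 1]
r10 m[rain→φ5] = [34, 33]
r10 m[fog→φ4] = [9, 7]
r10 m[fog→φ6] = [29, 27]
fixed point reached at round 10
b[slip] = ⊗ incoming = [36, 34]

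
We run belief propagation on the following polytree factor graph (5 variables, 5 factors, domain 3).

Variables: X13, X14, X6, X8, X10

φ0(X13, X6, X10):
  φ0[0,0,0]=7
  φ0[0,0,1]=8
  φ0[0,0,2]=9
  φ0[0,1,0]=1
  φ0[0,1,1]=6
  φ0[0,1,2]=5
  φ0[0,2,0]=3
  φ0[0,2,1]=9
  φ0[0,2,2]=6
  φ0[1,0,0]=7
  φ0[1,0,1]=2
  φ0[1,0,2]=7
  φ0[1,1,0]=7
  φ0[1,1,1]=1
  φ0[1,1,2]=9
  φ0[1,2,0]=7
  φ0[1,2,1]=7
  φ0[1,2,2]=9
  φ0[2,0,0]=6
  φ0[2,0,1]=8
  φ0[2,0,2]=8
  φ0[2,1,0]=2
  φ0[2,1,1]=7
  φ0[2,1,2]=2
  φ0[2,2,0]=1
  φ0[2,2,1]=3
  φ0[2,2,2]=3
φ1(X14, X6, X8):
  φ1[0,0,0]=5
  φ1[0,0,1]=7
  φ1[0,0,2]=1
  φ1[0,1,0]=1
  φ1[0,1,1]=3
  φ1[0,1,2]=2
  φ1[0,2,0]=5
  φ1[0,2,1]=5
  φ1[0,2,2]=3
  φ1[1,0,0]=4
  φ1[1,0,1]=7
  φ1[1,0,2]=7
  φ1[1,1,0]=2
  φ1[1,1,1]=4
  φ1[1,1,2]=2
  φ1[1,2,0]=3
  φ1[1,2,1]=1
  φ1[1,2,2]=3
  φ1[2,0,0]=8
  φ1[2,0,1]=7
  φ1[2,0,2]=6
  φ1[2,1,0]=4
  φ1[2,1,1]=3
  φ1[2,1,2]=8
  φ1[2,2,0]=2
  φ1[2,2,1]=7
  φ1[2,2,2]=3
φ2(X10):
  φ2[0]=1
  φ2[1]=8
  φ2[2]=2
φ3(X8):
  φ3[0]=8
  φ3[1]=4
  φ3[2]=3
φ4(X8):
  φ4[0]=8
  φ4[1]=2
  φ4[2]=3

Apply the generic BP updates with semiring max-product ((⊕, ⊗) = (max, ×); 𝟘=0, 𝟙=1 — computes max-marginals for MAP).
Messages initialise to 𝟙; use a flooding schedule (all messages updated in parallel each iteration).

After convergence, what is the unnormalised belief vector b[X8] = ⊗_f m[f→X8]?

b[X8] = [32768, 4032, 4032]

init: all messages = 𝟙 over 3 values
r1 m[φ0→X13] = [9, 9, 8]
r1 m[φ0→X6] = [9, 9, 9]
r1 m[φ0→X10] = [7, 9, 9]
r1 m[φ1→X14] = [7, 7, 8]
r1 m[φ1→X6] = [8, 8, 7]
r1 m[φ1→X8] = [8, 7, 8]
r1 m[φ2→X10] = [1, 8, 2]
r1 m[φ3→X8] = [8, 4, 3]
r1 m[φ4→X8] = [8, 2, 3]
r1 m[X13→φ0] = [1, 1, 1]
r1 m[X14→φ1] = [1, 1, 1]
r1 m[X6→φ0] = [1, 1, 1]
r1 m[X6→φ1] = [1, 1, 1]
r1 m[X8→φ1] = [1, 1, 1]
r1 m[X8→φ3] = [1, 1, 1]
r1 m[X8→φ4] = [1, 1, 1]
r1 m[X10→φ0] = [1, 1, 1]
r1 m[X10→φ2] = [1, 1, 1]
r2 m[φ0→X13] = [9, 9, 8]
r2 m[φ0→X6] = [9, 9, 9]
r2 m[φ0→X10] = [7, 9, 9]
r2 m[φ1→X14] = [7, 7, 8]
r2 m[φ1→X6] = [8, 8, 7]
r2 m[φ1→X8] = [8, 7, 8]
r2 m[φ2→X10] = [1, 8, 2]
r2 m[φ3→X8] = [8, 4, 3]
r2 m[φ4→X8] = [8, 2, 3]
r2 m[X13→φ0] = [1, 1, 1]
r2 m[X14→φ1] = [1, 1, 1]
r2 m[X6→φ0] = [8, 8, 7]
r2 m[X6→φ1] = [9, 9, 9]
r2 m[X8→φ1] = [64, 8, 9]
r2 m[X8→φ3] = [64, 14, 24]
r2 m[X8→φ4] = [64, 28, 24]
r2 m[X10→φ0] = [1, 8, 2]
r2 m[X10→φ2] = [7, 9, 9]
r3 m[φ0→X13] = [512, 392, 512]
r3 m[φ0→X6] = [64, 56, 72]
r3 m[φ0→X10] = [56, 64, 72]
r3 m[φ1→X14] = [2880, 2304, 4608]
r3 m[φ1→X6] = [512, 256, 320]
r3 m[φ1→X8] = [72, 63, 72]
r3 m[φ2→X10] = [1, 8, 2]
r3 m[φ3→X8] = [8, 4, 3]
r3 m[φ4→X8] = [8, 2, 3]
r3 m[X13→φ0] = [1, 1, 1]
r3 m[X14→φ1] = [1, 1, 1]
r3 m[X6→φ0] = [8, 8, 7]
r3 m[X6→φ1] = [9, 9, 9]
r3 m[X8→φ1] = [64, 8, 9]
r3 m[X8→φ3] = [64, 14, 24]
r3 m[X8→φ4] = [64, 28, 24]
r3 m[X10→φ0] = [1, 8, 2]
r3 m[X10→φ2] = [7, 9, 9]
r4 m[φ0→X13] = [512, 392, 512]
r4 m[φ0→X6] = [64, 56, 72]
r4 m[φ0→X10] = [56, 64, 72]
r4 m[φ1→X14] = [2880, 2304, 4608]
r4 m[φ1→X6] = [512, 256, 320]
r4 m[φ1→X8] = [72, 63, 72]
r4 m[φ2→X10] = [1, 8, 2]
r4 m[φ3→X8] = [8, 4, 3]
r4 m[φ4→X8] = [8, 2, 3]
r4 m[X13→φ0] = [1, 1, 1]
r4 m[X14→φ1] = [1, 1, 1]
r4 m[X6→φ0] = [512, 256, 320]
r4 m[X6→φ1] = [64, 56, 72]
r4 m[X8→φ1] = [64, 8, 9]
r4 m[X8→φ3] = [576, 126, 216]
r4 m[X8→φ4] = [576, 252, 216]
r4 m[X10→φ0] = [1, 8, 2]
r4 m[X10→φ2] = [56, 64, 72]
r5 m[φ0→X13] = [32768, 17920, 32768]
r5 m[φ0→X6] = [64, 56, 72]
r5 m[φ0→X10] = [3584, 4096, 4608]
r5 m[φ1→X14] = [23040, 16384, 32768]
r5 m[φ1→X6] = [512, 256, 320]
r5 m[φ1→X8] = [512, 504, 448]
r5 m[φ2→X10] = [1, 8, 2]
r5 m[φ3→X8] = [8, 4, 3]
r5 m[φ4→X8] = [8, 2, 3]
r5 m[X13→φ0] = [1, 1, 1]
r5 m[X14→φ1] = [1, 1, 1]
r5 m[X6→φ0] = [512, 256, 320]
r5 m[X6→φ1] = [64, 56, 72]
r5 m[X8→φ1] = [64, 8, 9]
r5 m[X8→φ3] = [576, 126, 216]
r5 m[X8→φ4] = [576, 252, 216]
r5 m[X10→φ0] = [1, 8, 2]
r5 m[X10→φ2] = [56, 64, 72]
r6 m[φ0→X13] = [32768, 17920, 32768]
r6 m[φ0→X6] = [64, 56, 72]
r6 m[φ0→X10] = [3584, 4096, 4608]
r6 m[φ1→X14] = [23040, 16384, 32768]
r6 m[φ1→X6] = [512, 256, 320]
r6 m[φ1→X8] = [512, 504, 448]
r6 m[φ2→X10] = [1, 8, 2]
r6 m[φ3→X8] = [8, 4, 3]
r6 m[φ4→X8] = [8, 2, 3]
r6 m[X13→φ0] = [1, 1, 1]
r6 m[X14→φ1] = [1, 1, 1]
r6 m[X6→φ0] = [512, 256, 320]
r6 m[X6→φ1] = [64, 56, 72]
r6 m[X8→φ1] = [64, 8, 9]
r6 m[X8→φ3] = [4096, 1008, 1344]
r6 m[X8→φ4] = [4096, 2016, 1344]
r6 m[X10→φ0] = [1, 8, 2]
r6 m[X10→φ2] = [3584, 4096, 4608]
r7 m[φ0→X13] = [32768, 17920, 32768]
r7 m[φ0→X6] = [64, 56, 72]
r7 m[φ0→X10] = [3584, 4096, 4608]
r7 m[φ1→X14] = [23040, 16384, 32768]
r7 m[φ1→X6] = [512, 256, 320]
r7 m[φ1→X8] = [512, 504, 448]
r7 m[φ2→X10] = [1, 8, 2]
r7 m[φ3→X8] = [8, 4, 3]
r7 m[φ4→X8] = [8, 2, 3]
r7 m[X13→φ0] = [1, 1, 1]
r7 m[X14→φ1] = [1, 1, 1]
r7 m[X6→φ0] = [512, 256, 320]
r7 m[X6→φ1] = [64, 56, 72]
r7 m[X8→φ1] = [64, 8, 9]
r7 m[X8→φ3] = [4096, 1008, 1344]
r7 m[X8→φ4] = [4096, 2016, 1344]
r7 m[X10→φ0] = [1, 8, 2]
r7 m[X10→φ2] = [3584, 4096, 4608]
fixed point reached at round 7
b[X8] = ⊗ incoming = [32768, 4032, 4032]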